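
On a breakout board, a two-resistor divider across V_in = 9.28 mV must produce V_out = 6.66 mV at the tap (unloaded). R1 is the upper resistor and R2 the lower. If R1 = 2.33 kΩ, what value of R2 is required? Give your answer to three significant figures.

V_out/V_in = R2/(R1+R2) = 0.7177.
Rearranging, R2 = R1·k/(1−k) = 2.33 × 2.542 = 5.923 kΩ.

R2 ≈ 5.92 kΩ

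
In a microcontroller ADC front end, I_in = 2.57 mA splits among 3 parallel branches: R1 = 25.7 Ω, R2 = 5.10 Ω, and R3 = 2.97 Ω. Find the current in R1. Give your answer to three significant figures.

I ≈ 0.175 mA

Total conductance ΣG = 1/25.7 + 1/5.10 + 1/2.97 = 0.5717 (units of 1/Ω).
R1 takes the fraction G_k/ΣG = 0.03891/0.5717 = 0.06806, so I = 2.57 × 0.06806 = 0.1749 mA.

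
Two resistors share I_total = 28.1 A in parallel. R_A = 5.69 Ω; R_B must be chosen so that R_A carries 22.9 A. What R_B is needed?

R_B ≈ 25.1 Ω

Two-branch current divider: I_A = I_total · R_B/(R_A + R_B).
With f = 0.8149, R_B = R_A · f/(1−f) = 5.69 × 4.404 = 25.06 Ω.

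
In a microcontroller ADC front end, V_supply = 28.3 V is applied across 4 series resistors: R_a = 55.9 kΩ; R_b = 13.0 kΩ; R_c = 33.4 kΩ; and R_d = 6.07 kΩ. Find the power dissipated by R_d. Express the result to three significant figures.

P ≈ 0.414 mW

The common current is I = 28.3/108.4 = 0.2611 mA.
P = I²R = 0.06820 × 6.07 = 0.4139 mW.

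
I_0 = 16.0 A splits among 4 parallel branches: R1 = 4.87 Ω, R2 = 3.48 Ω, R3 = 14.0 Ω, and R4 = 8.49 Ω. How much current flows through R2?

ΣG = 1/4.87 + 1/3.48 + 1/14.0 + 1/8.49 = 0.6819.
Current divider: I(R2) = I_0 · G_k/ΣG = 16.0 × (0.2874/0.6819) = 16.0 × 0.4214 = 6.742 A.

I ≈ 6.74 A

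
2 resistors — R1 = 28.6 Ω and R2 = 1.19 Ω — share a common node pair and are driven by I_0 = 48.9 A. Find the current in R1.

For two parallel branches, I_k = I_0 · (other R)/(sum of R).
I(R1) = 48.9 × 1.19/(28.6 + 1.19) = 48.9 × 0.03995 = 1.953 A.

I ≈ 1.95 A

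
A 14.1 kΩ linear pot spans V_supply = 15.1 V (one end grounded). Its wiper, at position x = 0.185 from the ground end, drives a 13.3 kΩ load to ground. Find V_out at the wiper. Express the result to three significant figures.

The pot divides into 11.49 kΩ above the wiper and 2.608 kΩ below.
(x·R_p) ‖ R_L = 2.181 kΩ.
V_out = 15.1 × 2.181/(11.49 + 2.181) = 2.409 V.
(Unloaded: V_out = x·V_supply = 2.79 V.)

V_out ≈ 2.41 V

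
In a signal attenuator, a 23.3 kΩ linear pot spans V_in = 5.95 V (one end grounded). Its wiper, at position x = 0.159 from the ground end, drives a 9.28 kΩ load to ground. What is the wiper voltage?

The pot divides into 19.60 kΩ above the wiper and 3.705 kΩ below.
Lower segment in parallel with the load: 3.705 ‖ 9.28 = 2.648 kΩ.
V_out = 5.95 × 2.648/(19.60 + 2.648) = 0.7083 V.
(Unloaded: V_out = x·V_in = 0.946 V.)

V_out ≈ 0.708 V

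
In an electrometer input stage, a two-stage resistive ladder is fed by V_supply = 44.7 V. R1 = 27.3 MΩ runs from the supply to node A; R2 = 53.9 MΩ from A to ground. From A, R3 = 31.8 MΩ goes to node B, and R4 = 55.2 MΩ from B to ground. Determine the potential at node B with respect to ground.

Looking into the second stage from A: R3 + R4 = 87.00 MΩ appears in parallel with R2.
Effective lower resistance at A: R2 ‖ 87.00 = 33.28 MΩ.
So V_A = 44.7 × 0.5494 = 24.56 V.
Then the unloaded second divider: V_B = V_A × R4/(R3+R4) = 24.56 × 0.6345 = 15.58 V.

V_B ≈ 15.6 V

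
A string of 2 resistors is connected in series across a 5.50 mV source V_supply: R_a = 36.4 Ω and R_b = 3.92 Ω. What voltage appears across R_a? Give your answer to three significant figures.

V ≈ 4.97 mV

Total series resistance ΣR = 36.4 + 3.92 = 40.32 Ω.
Voltage divider: V = V_supply · (36.40 / 40.32) = 5.50 × 0.9028 = 4.965 mV.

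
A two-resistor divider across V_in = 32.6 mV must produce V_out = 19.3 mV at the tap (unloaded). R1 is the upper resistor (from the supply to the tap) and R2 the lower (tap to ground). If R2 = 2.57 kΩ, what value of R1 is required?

The divider ratio is R2/(R1+R2) = 19.3/32.6 = 0.5920.
So R1 = R2 · (V_in/V_out − 1) = 2.57 × (32.6/19.3 − 1) = 2.57 × 0.6891 = 1.771 kΩ.

R1 ≈ 1.77 kΩ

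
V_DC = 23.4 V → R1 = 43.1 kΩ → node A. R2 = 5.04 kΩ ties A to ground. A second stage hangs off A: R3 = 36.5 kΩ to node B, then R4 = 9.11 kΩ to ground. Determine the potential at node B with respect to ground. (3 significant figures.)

Node A sees R2 in parallel with the series input of stage 2, R3 + R4 = 45.61 kΩ.
R2 ‖ (R3+R4) = 4.538 kΩ.
So V_A = 23.4 × 0.09527 = 2.229 V.
Then the unloaded second divider: V_B = V_A × R4/(R3+R4) = 2.229 × 0.1997 = 0.4453 V.

V_B ≈ 0.445 V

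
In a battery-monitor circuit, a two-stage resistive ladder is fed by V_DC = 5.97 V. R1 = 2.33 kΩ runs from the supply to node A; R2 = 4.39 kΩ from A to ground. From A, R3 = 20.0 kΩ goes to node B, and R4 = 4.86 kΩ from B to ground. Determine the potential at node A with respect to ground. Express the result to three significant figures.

V_A ≈ 3.68 V

Looking into the second stage from A: R3 + R4 = 24.86 kΩ appears in parallel with R2.
R2 ‖ (R3+R4) = 3.731 kΩ.
First divider: V_A = V_DC · 3.731/(2.33 + 3.731) = 3.675 V.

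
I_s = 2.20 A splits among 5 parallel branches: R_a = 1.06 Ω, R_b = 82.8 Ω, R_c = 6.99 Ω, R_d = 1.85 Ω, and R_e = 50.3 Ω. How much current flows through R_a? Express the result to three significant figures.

Total conductance ΣG = 1/1.06 + 1/82.8 + 1/6.99 + 1/1.85 + 1/50.3 = 1.659 (units of 1/Ω).
R_a takes the fraction G_k/ΣG = 0.9434/1.659 = 0.5687, so I = 2.20 × 0.5687 = 1.251 A.

I ≈ 1.25 A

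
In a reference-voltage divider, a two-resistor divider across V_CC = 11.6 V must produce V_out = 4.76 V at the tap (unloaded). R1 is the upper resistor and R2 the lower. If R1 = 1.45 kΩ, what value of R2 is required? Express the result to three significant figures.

The divider ratio is R2/(R1+R2) = 4.76/11.6 = 0.4103.
R2 = R1 · 0.4103/(1 − 0.4103) = 1.009 kΩ.

R2 ≈ 1.01 kΩ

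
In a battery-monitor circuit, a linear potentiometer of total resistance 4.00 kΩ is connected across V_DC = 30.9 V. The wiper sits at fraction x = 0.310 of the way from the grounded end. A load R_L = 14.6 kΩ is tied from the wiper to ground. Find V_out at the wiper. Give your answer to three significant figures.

V_out ≈ 9.05 V

Lower segment x·R_p = 1.240 kΩ; upper segment (1−x)·R_p = 2.760 kΩ.
(x·R_p) ‖ R_L = 1.143 kΩ.
Loaded-divider output: V_out = 30.9 × 0.2928 = 9.049 V.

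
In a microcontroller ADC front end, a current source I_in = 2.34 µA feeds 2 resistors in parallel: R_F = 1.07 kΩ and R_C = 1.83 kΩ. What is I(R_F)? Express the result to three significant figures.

With just two branches, the current splits inversely with resistance.
So I = 2.34 × 1.83/2.900 = 1.477 µA.

I ≈ 1.48 µA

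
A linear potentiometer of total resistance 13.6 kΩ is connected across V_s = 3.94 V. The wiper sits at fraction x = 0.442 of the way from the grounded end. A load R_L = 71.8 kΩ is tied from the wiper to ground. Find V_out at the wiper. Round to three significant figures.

V_out ≈ 1.66 V

Split the track: R_lower = x·R_p = 6.011 kΩ, R_upper = (1−x)·R_p = 7.589 kΩ.
R_L loads the lower segment: effective lower R = 5.547 kΩ.
Loaded-divider output: V_out = 3.94 × 0.4223 = 1.664 V.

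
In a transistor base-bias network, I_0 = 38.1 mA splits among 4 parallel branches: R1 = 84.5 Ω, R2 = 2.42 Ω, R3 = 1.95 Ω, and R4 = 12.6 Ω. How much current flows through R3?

I ≈ 19.2 mA

Total conductance ΣG = 1/84.5 + 1/2.42 + 1/1.95 + 1/12.6 = 1.017 (units of 1/Ω).
R3 takes the fraction G_k/ΣG = 0.5128/1.017 = 0.5041, so I = 38.1 × 0.5041 = 19.21 mA.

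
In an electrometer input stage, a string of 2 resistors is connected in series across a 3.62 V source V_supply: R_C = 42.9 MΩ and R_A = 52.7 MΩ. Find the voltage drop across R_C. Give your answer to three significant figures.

V ≈ 1.62 V

Total series resistance ΣR = 42.9 + 52.7 = 95.60 MΩ.
V = V_supply · R/ΣR = 3.62 × 0.4487 = 1.624 V.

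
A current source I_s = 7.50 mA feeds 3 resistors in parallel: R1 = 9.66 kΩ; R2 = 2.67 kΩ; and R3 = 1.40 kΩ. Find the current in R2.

Total conductance ΣG = 1/9.66 + 1/2.67 + 1/1.40 = 1.192 (units of 1/kΩ).
Current divider: I(R2) = I_s · G_k/ΣG = 7.50 × (0.3745/1.192) = 7.50 × 0.3141 = 2.356 mA.

I ≈ 2.36 mA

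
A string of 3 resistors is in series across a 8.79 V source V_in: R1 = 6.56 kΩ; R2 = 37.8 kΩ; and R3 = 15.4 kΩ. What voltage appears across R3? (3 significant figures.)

Total series resistance ΣR = 6.56 + 37.8 + 15.4 = 59.76 kΩ.
Voltage divider: V = V_in · (15.40 / 59.76) = 8.79 × 0.2577 = 2.265 V.

V ≈ 2.27 V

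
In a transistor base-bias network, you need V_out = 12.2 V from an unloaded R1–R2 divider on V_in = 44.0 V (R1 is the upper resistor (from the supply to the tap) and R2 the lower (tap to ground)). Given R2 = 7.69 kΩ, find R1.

The divider ratio is R2/(R1+R2) = 12.2/44.0 = 0.2773.
So R1 = R2 · (V_in/V_out − 1) = 7.69 × (44.0/12.2 − 1) = 7.69 × 2.607 = 20.04 kΩ.

R1 ≈ 20.0 kΩ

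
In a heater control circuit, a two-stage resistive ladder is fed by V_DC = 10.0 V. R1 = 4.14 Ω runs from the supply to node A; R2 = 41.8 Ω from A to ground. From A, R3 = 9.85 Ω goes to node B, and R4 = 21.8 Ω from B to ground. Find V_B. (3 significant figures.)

Looking into the second stage from A: R3 + R4 = 31.65 Ω appears in parallel with R2.
Effective lower resistance at A: R2 ‖ 31.65 = 18.01 Ω.
V_A = 10.0 × 18.01/(4.14 + 18.01) = 8.131 V.
Then the unloaded second divider: V_B = V_A × R4/(R3+R4) = 8.131 × 0.6888 = 5.601 V.

V_B ≈ 5.60 V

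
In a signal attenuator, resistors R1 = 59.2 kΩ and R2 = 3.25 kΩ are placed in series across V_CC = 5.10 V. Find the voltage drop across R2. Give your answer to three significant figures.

ΣR = 59.2 + 3.25 = 62.45 kΩ.
By the voltage-divider rule, V = 5.10 × 3.250/62.45 = 0.2654 V.

V ≈ 0.265 V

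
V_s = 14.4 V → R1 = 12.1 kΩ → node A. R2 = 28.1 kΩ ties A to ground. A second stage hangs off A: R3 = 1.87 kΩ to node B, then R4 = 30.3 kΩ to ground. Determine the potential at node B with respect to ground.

V_B ≈ 7.51 V

Looking into the second stage from A: R3 + R4 = 32.17 kΩ appears in parallel with R2.
R2 ‖ (R3+R4) = 15.00 kΩ.
V_A = 14.4 × 15.00/(12.1 + 15.00) = 7.970 V.
V_B = V_A × 0.9419 = 7.507 V.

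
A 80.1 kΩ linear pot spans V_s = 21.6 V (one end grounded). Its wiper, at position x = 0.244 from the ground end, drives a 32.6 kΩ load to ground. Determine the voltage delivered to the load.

The pot divides into 60.56 kΩ above the wiper and 19.54 kΩ below.
Lower segment in parallel with the load: 19.54 ‖ 32.6 = 12.22 kΩ.
Then V_out = V_s · 12.22/(60.56 + 12.22) = 3.627 V.

V_out ≈ 3.63 V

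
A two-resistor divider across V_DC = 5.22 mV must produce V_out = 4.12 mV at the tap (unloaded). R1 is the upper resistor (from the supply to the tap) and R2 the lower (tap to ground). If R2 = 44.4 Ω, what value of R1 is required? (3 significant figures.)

The divider ratio is R2/(R1+R2) = 4.12/5.22 = 0.7893.
So R1 = R2 · (V_DC/V_out − 1) = 44.4 × (5.22/4.12 − 1) = 44.4 × 0.2670 = 11.85 Ω.

R1 ≈ 11.9 Ω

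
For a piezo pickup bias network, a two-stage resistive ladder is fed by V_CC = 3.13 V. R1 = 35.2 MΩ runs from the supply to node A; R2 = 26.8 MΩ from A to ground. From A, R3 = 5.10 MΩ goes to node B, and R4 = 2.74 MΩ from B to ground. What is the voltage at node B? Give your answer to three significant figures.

V_B ≈ 0.161 V

Node A sees R2 in parallel with the series input of stage 2, R3 + R4 = 7.840 MΩ.
Effective lower resistance at A: R2 ‖ 7.840 = 6.066 MΩ.
V_A = 3.13 × 6.066/(35.2 + 6.066) = 0.4601 V.
V_B = V_A × 0.3495 = 0.1608 V.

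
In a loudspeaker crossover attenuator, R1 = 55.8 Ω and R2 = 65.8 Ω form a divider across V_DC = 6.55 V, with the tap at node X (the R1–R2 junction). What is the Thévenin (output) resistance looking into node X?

Looking into X with the source shorted: R_th = R1·R2/(R1+R2) = 55.80 × 65.8/121.6 = 30.19 Ω.

R_th ≈ 30.2 Ω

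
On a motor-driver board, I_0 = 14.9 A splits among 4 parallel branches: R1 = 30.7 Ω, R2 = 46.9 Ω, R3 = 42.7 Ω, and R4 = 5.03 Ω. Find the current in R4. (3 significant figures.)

I ≈ 10.7 A

Conductances: ΣG = 1/30.7 + 1/46.9 + 1/42.7 + 1/5.03 = 0.2761 (1/Ω).
Current divider: I(R4) = I_0 · G_k/ΣG = 14.9 × (0.1988/0.2761) = 14.9 × 0.7200 = 10.73 A.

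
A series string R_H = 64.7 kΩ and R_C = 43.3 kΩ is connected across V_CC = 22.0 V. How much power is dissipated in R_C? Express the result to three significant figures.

P ≈ 1.80 mW

Series current I = V_CC/ΣR = 22.0/108.0 = 0.2037 mA.
P(R_C) = I²·R_C = (0.2037)² × 43.3 = 1.797 mW.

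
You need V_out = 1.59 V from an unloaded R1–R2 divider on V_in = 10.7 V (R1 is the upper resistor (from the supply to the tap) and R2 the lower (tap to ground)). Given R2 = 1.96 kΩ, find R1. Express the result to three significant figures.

V_out/V_in = R2/(R1+R2) = 0.1486.
Rearranging, R1 = R2·(1−k)/k = 1.96 × 5.730 = 11.23 kΩ.

R1 ≈ 11.2 kΩ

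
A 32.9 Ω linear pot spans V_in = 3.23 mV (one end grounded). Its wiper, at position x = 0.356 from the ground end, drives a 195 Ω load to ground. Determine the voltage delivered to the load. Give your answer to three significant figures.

V_out ≈ 1.11 mV

Split the track: R_lower = x·R_p = 11.71 Ω, R_upper = (1−x)·R_p = 21.19 Ω.
(x·R_p) ‖ R_L = 11.05 Ω.
Then V_out = V_in · 11.05/(21.19 + 11.05) = 1.107 mV.
(Unloaded: V_out = x·V_in = 1.15 mV.)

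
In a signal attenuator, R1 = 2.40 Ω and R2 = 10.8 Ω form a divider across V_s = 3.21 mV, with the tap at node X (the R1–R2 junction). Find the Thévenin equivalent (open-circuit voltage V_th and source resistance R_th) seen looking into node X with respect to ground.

V_th ≈ 2.63 mV, R_th ≈ 1.96 Ω

With X open, the divider is unloaded: V_th = 3.21 × 10.8/13.20 = 2.626 mV.
Looking into X with the source shorted: R_th = R1·R2/(R1+R2) = 2.400 × 10.8/13.20 = 1.964 Ω.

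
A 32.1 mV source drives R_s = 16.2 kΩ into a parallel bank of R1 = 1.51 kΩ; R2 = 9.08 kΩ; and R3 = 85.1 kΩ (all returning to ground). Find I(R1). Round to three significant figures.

Combine the parallel branches: R_p = (1/1.51 + 1/9.08 + 1/85.1)⁻¹ = 1.275 kΩ.
Node voltage V_A = V_CC · R_p/(R_s + R_p) = 32.1 × 0.07298 = 2.343 mV.
Branch current I = V_A/R1 = 2.343/1.51 = 1.551 µA.

I ≈ 1.55 µA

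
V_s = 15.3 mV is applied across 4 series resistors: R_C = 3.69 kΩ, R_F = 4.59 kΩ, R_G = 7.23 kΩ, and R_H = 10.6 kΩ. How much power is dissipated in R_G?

Series current I = V_s/ΣR = 15.3/26.11 = 0.5860 µA.
V(R_G) = I·R = 4.237 mV; P = V·I = 4.237 × 0.5860 = 2.483 nW.

P ≈ 2.48 nW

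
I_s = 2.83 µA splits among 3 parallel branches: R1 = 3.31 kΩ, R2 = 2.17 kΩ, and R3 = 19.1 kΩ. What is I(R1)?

I ≈ 1.05 µA

ΣG = 1/3.31 + 1/2.17 + 1/19.1 = 0.8153.
By the current-divider rule, I = I_s · G_k/ΣG = 2.83 × 0.3706 = 1.049 µA.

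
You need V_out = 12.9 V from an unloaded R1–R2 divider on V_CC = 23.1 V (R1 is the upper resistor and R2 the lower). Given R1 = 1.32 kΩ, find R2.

R2 ≈ 1.67 kΩ

V_out/V_CC = R2/(R1+R2) = 0.5584.
R2 = R1 · 0.5584/(1 − 0.5584) = 1.669 kΩ.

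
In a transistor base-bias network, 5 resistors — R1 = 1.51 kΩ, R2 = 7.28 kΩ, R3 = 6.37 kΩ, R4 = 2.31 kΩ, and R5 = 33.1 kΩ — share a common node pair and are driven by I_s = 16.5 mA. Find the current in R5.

ΣG = 1/1.51 + 1/7.28 + 1/6.37 + 1/2.31 + 1/33.1 = 1.420.
Current divider: I(R5) = I_s · G_k/ΣG = 16.5 × (0.03021/1.420) = 16.5 × 0.02128 = 0.3511 mA.

I ≈ 0.351 mA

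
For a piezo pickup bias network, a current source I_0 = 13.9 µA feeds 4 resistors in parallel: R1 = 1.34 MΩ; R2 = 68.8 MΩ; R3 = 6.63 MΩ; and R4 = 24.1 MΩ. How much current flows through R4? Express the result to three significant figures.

I ≈ 0.605 µA

ΣG = 1/1.34 + 1/68.8 + 1/6.63 + 1/24.1 = 0.9531.
R4 takes the fraction G_k/ΣG = 0.04149/0.9531 = 0.04353, so I = 13.9 × 0.04353 = 0.6051 µA.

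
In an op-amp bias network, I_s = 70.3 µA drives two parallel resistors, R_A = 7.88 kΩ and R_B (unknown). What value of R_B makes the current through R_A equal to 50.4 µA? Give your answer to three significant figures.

R_B ≈ 20.0 kΩ

In a two-way split, I_A/I_s = R_B/(R_A + R_B).
With f = 0.7169, R_B = R_A · f/(1−f) = 7.88 × 2.533 = 19.96 kΩ.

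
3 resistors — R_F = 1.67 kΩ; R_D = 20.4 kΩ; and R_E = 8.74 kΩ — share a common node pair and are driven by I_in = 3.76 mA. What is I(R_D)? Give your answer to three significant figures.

I ≈ 0.242 mA

ΣG = 1/1.67 + 1/20.4 + 1/8.74 = 0.7622.
Current divider: I(R_D) = I_in · G_k/ΣG = 3.76 × (0.04902/0.7622) = 3.76 × 0.06431 = 0.2418 mA.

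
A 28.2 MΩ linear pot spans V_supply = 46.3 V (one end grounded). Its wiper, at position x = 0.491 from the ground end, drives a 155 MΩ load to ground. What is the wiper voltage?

The pot divides into 14.35 MΩ above the wiper and 13.85 MΩ below.
Lower segment in parallel with the load: 13.85 ‖ 155 = 12.71 MΩ.
Loaded-divider output: V_out = 46.3 × 0.4696 = 21.74 V.

V_out ≈ 21.7 V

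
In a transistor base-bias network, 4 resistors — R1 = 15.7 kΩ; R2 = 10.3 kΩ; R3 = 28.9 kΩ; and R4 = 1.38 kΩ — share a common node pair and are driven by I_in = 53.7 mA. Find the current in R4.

I ≈ 42.3 mA

Conductances: ΣG = 1/15.7 + 1/10.3 + 1/28.9 + 1/1.38 = 0.9200 (1/kΩ).
Current divider: I(R4) = I_in · G_k/ΣG = 53.7 × (0.7246/0.9200) = 53.7 × 0.7876 = 42.30 mA.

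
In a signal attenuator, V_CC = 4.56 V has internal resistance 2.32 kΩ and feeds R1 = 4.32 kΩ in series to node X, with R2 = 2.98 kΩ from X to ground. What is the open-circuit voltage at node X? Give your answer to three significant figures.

R1' = 2.32 + 4.32 = 6.640 kΩ (source resistance + R1).
With X open, the divider is unloaded: V_th = 4.56 × 2.98/9.620 = 1.413 V.

V_th ≈ 1.41 V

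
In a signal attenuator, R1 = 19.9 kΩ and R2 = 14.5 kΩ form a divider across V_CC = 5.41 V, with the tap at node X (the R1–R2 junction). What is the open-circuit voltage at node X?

V_th is the unloaded tap voltage: V_CC · R2/(R1+R2) = 5.41 × 0.4215 = 2.280 V.

V_th ≈ 2.28 V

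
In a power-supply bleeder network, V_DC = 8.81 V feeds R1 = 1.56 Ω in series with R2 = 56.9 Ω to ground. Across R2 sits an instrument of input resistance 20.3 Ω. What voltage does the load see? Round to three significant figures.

First combine the lower leg with the load: R2 ‖ R_L = 14.96 Ω.
Then V_out = V_DC · R2'/(R1 + R2') = 8.81 × 14.96/16.52 = 7.978 V.

V_out ≈ 7.98 V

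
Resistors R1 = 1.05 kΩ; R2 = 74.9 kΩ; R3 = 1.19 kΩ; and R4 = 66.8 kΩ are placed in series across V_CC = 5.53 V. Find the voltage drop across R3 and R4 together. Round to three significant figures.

ΣR = 1.05 + 74.9 + 1.19 + 66.8 = 143.9 kΩ.
R_{R3..R4} = 1.19 + 66.8 = 67.99 kΩ.
By the voltage-divider rule, V = 5.53 × 67.99/143.9 = 2.612 V.

V ≈ 2.61 V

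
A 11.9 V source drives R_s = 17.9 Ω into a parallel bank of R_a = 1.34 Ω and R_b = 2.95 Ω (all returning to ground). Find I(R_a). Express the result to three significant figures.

Equivalent of the parallel group: R_p = 0.9214 Ω.
V_A = 11.9 × 0.9214/18.82 = 0.5826 V.
Branch current I = V_A/R_a = 0.5826/1.34 = 0.4348 A.
(Equivalently: I_total = 0.6323 A, then current-divider fraction G_k/ΣG = 0.6876.)

I ≈ 0.435 A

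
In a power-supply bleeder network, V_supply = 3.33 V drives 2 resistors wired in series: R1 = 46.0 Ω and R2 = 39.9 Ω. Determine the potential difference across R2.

ΣR = 46.0 + 39.9 = 85.90 Ω.
V = V_supply · R/ΣR = 3.33 × 0.4645 = 1.547 V.

V ≈ 1.55 V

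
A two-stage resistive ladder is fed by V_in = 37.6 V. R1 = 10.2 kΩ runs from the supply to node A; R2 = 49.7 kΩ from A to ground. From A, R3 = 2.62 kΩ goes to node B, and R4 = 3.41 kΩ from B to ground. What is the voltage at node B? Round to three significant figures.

The second stage (R3 + R4 = 6.030 kΩ) loads node A in parallel with R2.
Effective lower resistance at A: R2 ‖ 6.030 = 5.378 kΩ.
V_A = 37.6 × 5.378/(10.2 + 5.378) = 12.98 V.
Then the unloaded second divider: V_B = V_A × R4/(R3+R4) = 12.98 × 0.5655 = 7.340 V.

V_B ≈ 7.34 V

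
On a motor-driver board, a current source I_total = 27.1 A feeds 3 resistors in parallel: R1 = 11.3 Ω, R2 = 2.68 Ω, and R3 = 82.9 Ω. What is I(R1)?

I ≈ 5.06 A

ΣG = 1/11.3 + 1/2.68 + 1/82.9 = 0.4737.
By the current-divider rule, I = I_total · G_k/ΣG = 27.1 × 0.1868 = 5.063 A.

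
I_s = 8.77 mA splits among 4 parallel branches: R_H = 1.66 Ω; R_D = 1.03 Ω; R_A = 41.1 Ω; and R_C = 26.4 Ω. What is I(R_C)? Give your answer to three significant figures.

ΣG = 1/1.66 + 1/1.03 + 1/41.1 + 1/26.4 = 1.635.
R_C takes the fraction G_k/ΣG = 0.03788/1.635 = 0.02316, so I = 8.77 × 0.02316 = 0.2031 mA.

I ≈ 0.203 mA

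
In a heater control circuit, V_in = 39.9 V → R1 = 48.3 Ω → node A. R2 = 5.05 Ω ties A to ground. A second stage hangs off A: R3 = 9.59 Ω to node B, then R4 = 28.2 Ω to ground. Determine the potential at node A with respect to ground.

Node A sees R2 in parallel with the series input of stage 2, R3 + R4 = 37.79 Ω.
R2 ‖ (R3+R4) = 4.455 Ω.
V_A = 39.9 × 4.455/(48.3 + 4.455) = 3.369 V.

V_A ≈ 3.37 V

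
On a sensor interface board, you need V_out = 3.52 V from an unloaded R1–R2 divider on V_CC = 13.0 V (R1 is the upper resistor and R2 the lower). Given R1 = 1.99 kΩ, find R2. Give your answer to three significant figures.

The divider ratio is R2/(R1+R2) = 3.52/13.0 = 0.2708.
Rearranging, R2 = R1·k/(1−k) = 1.99 × 0.3713 = 0.7389 kΩ.

R2 ≈ 0.739 kΩ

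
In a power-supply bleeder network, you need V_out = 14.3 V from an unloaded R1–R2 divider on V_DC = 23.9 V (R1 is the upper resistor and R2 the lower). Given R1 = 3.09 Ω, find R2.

R2 ≈ 4.60 Ω

The divider ratio is R2/(R1+R2) = 14.3/23.9 = 0.5983.
R2 = R1 · 0.5983/(1 − 0.5983) = 4.603 Ω.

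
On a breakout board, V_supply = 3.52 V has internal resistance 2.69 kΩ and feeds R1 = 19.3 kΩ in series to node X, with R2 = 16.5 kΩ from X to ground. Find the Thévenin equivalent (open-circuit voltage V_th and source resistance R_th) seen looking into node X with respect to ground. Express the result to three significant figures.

R1' = 2.69 + 19.3 = 21.99 kΩ (source resistance + R1).
Open-circuit (no load on X): V_th = V_supply · R2/(R1' + R2) = 3.52 × 16.5/(21.99 + 16.5) = 1.509 V.
Looking into X with the source shorted: R_th = R1'·R2/(R1'+R2) = 21.99 × 16.5/38.49 = 9.427 kΩ.

V_th ≈ 1.51 V, R_th ≈ 9.43 kΩ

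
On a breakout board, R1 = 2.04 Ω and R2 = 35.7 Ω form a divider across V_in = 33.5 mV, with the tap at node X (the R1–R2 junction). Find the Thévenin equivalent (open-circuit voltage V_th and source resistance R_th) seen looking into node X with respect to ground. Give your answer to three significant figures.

Open-circuit (no load on X): V_th = V_in · R2/(R1 + R2) = 33.5 × 35.7/(2.040 + 35.7) = 31.69 mV.
With V_in suppressed (replaced by a short), R_th = R1 ‖ R2 = (2.040 × 35.7)/(2.040 + 35.7) = 1.930 Ω.

V_th ≈ 31.7 mV, R_th ≈ 1.93 Ω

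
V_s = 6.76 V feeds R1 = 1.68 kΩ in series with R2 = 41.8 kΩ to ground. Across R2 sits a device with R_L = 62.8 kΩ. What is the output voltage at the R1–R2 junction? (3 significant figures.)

V_out ≈ 6.34 V

R2 ‖ R_L = (41.8 × 62.8)/(41.8 + 62.8) = 25.10 kΩ.
Then V_out = V_s · R2'/(R1 + R2') = 6.76 × 25.10/26.78 = 6.336 V.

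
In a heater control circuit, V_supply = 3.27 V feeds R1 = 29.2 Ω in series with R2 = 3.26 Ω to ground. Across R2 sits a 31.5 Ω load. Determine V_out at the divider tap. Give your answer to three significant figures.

V_out ≈ 0.300 V

First combine the lower leg with the load: R2 ‖ R_L = 2.954 Ω.
Now apply the divider: V_out = 3.27 × 0.09188 = 0.3004 V.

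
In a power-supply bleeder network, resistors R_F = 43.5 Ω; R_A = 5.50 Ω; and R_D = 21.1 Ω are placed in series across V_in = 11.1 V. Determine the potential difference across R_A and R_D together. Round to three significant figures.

V ≈ 4.21 V

ΣR = 43.5 + 5.50 + 21.1 = 70.10 Ω.
R_{R_A..R_D} = 5.50 + 21.1 = 26.60 Ω.
By the voltage-divider rule, V = 11.1 × 26.60/70.10 = 4.212 V.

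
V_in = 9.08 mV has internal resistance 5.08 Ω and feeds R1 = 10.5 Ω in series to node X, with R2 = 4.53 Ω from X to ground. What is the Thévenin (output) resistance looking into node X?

R1' = 5.08 + 10.5 = 15.58 Ω (source resistance + R1).
With V_in suppressed (replaced by a short), R_th = R1' ‖ R2 = (15.58 × 4.53)/(15.58 + 4.53) = 3.510 Ω.

R_th ≈ 3.51 Ω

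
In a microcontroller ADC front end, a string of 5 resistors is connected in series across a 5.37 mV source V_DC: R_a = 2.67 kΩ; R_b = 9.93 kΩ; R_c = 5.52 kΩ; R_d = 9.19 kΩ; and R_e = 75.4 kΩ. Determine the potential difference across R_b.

V ≈ 0.519 mV

ΣR = 2.67 + 9.93 + 5.52 + 9.19 + 75.4 = 102.7 kΩ.
V = V_DC · R/ΣR = 5.37 × 0.09668 = 0.5192 mV.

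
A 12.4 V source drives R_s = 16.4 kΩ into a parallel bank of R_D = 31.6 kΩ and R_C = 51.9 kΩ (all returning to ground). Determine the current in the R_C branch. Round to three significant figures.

Parallel bank: R_p = 1/(1/31.6 + 1/51.9) = 19.64 kΩ.
V_A by voltage divider: V_A = 12.4 × 19.64/(16.4 + 19.64) = 6.758 V.
I(R_C) = V_A / R_C = 6.758/51.9 = 0.1302 mA.

I ≈ 0.130 mA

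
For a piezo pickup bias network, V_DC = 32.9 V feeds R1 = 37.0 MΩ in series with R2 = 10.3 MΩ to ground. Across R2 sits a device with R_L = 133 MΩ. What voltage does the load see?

The load sits in parallel with R2, giving an effective lower resistance R2' = R2·R_L/(R2+R_L) = 9.560 MΩ.
Then V_out = V_DC · R2'/(R1 + R2') = 32.9 × 9.560/46.56 = 6.755 V.

V_out ≈ 6.76 V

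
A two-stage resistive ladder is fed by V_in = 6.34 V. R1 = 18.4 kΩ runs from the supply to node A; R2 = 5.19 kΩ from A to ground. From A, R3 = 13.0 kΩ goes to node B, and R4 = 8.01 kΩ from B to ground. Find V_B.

Looking into the second stage from A: R3 + R4 = 21.01 kΩ appears in parallel with R2.
Effective lower resistance at A: R2 ‖ 21.01 = 4.162 kΩ.
First divider: V_A = V_in · 4.162/(18.4 + 4.162) = 1.170 V.
Stage 2 is unloaded, so V_B = V_A · R4/(R3+R4) = 1.170 × 8.01/21.01 = 0.4459 V.

V_B ≈ 0.446 V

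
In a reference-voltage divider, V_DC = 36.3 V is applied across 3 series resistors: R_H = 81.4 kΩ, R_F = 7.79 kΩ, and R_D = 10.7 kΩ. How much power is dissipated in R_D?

The common current is I = 36.3/99.89 = 0.3634 mA.
P(R_D) = I²·R_D = (0.3634)² × 10.7 = 1.413 mW.

P ≈ 1.41 mW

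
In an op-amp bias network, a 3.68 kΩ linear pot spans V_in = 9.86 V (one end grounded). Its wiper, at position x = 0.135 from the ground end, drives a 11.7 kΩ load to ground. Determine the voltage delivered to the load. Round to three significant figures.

Split the track: R_lower = x·R_p = 0.4968 kΩ, R_upper = (1−x)·R_p = 3.183 kΩ.
Lower segment in parallel with the load: 0.4968 ‖ 11.7 = 0.4766 kΩ.
Loaded-divider output: V_out = 9.86 × 0.1302 = 1.284 V.
(Unloaded: V_out = x·V_in = 1.33 V.)

V_out ≈ 1.28 V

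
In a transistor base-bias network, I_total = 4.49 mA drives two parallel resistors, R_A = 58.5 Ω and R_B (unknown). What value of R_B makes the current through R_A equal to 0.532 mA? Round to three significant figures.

In a two-way split, I_A/I_total = R_B/(R_A + R_B).
0.532/4.49 = R_B/(R_A + R_B) → R_B = R_A · (0.1185)/(1 − 0.1185) = 58.5 × 0.1344 = 7.863 Ω.

R_B ≈ 7.86 Ω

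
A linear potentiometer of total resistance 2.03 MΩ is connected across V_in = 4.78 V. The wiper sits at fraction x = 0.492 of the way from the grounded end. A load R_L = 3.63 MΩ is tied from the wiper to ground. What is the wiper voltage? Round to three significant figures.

V_out ≈ 2.06 V

Split the track: R_lower = x·R_p = 0.9988 MΩ, R_upper = (1−x)·R_p = 1.031 MΩ.
R_L loads the lower segment: effective lower R = 0.7833 MΩ.
Then V_out = V_in · 0.7833/(1.031 + 0.7833) = 2.063 V.
(Unloaded: V_out = x·V_in = 2.35 V.)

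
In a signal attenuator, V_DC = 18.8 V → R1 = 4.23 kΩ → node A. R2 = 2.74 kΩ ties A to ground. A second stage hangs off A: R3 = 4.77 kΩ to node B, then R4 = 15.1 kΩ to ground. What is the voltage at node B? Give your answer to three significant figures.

Node A sees R2 in parallel with the series input of stage 2, R3 + R4 = 19.87 kΩ.
Effective lower resistance at A: R2 ‖ 19.87 = 2.408 kΩ.
V_A = 18.8 × 2.408/(4.23 + 2.408) = 6.820 V.
V_B = V_A × 0.7599 = 5.183 V.

V_B ≈ 5.18 V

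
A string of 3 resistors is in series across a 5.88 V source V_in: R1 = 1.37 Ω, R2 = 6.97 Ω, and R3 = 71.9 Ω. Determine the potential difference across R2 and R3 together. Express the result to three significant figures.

Series total: ΣR = 1.37 + 6.97 + 71.9 = 80.24 Ω.
R_{R2..R3} = 6.97 + 71.9 = 78.87 Ω.
V = V_in · R/ΣR = 5.88 × 0.9829 = 5.780 V.

V ≈ 5.78 V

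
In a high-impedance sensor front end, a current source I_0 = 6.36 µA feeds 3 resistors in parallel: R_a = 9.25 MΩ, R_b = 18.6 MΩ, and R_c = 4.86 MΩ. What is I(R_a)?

Total conductance ΣG = 1/9.25 + 1/18.6 + 1/4.86 = 0.3676 (units of 1/MΩ).
By the current-divider rule, I = I_0 · G_k/ΣG = 6.36 × 0.2941 = 1.870 µA.

I ≈ 1.87 µA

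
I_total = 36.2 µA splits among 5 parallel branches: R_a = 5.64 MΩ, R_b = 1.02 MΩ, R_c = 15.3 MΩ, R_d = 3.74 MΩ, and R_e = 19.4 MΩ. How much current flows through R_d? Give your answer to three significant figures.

Total conductance ΣG = 1/5.64 + 1/1.02 + 1/15.3 + 1/3.74 + 1/19.4 = 1.542 (units of 1/MΩ).
By the current-divider rule, I = I_total · G_k/ΣG = 36.2 × 0.1734 = 6.277 µA.

I ≈ 6.28 µA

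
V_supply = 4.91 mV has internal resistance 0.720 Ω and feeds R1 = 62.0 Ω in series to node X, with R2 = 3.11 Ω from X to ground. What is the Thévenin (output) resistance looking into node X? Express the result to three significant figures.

R_th ≈ 2.96 Ω

R1' = 0.720 + 62.0 = 62.72 Ω (source resistance + R1).
Looking into X with the source shorted: R_th = R1'·R2/(R1'+R2) = 62.72 × 3.11/65.83 = 2.963 Ω.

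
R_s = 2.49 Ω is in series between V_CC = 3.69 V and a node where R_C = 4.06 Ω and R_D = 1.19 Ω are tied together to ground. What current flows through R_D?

I ≈ 0.837 A

Combine the parallel branches: R_p = (1/4.06 + 1/1.19)⁻¹ = 0.9203 Ω.
Node voltage V_A = V_CC · R_p/(R_s + R_p) = 3.69 × 0.2699 = 0.9958 V.
I(R_D) = V_A / R_D = 0.9958/1.19 = 0.8368 A.
(Check via current divider: I_total = 1.082 A; share G_k/ΣG = 0.7733 → same result.)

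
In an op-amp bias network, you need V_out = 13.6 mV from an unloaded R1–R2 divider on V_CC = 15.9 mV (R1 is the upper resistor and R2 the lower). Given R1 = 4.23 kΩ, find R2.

R2 ≈ 25.0 kΩ

V_out/V_CC = R2/(R1+R2) = 0.8553.
R2 = R1 · 0.8553/(1 − 0.8553) = 25.01 kΩ.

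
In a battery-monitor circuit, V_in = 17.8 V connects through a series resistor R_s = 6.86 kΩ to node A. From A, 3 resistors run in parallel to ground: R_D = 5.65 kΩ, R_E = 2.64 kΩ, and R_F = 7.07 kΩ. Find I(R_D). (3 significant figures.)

Equivalent of the parallel group: R_p = 1.434 kΩ.
V_A by voltage divider: V_A = 17.8 × 1.434/(6.86 + 1.434) = 3.078 V.
I(R_D) = V_A / R_D = 3.078/5.65 = 0.5448 mA.

I ≈ 0.545 mA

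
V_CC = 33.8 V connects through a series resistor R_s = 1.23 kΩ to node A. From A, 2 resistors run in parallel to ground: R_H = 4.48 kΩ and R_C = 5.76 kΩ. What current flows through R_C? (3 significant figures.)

Equivalent of the parallel group: R_p = 2.520 kΩ.
V_A by voltage divider: V_A = 33.8 × 2.520/(1.23 + 2.520) = 22.71 V.
Branch current I = V_A/R_C = 22.71/5.76 = 3.943 mA.
(Check via current divider: I_total = 9.013 mA; share G_k/ΣG = 0.4375 → same result.)

I ≈ 3.94 mA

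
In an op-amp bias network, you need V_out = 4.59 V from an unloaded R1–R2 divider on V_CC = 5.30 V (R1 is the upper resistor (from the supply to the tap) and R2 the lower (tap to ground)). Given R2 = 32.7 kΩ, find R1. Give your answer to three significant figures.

Required fraction k = V_out/V_CC = 0.8660.
So R1 = R2 · (V_CC/V_out − 1) = 32.7 × (5.30/4.59 − 1) = 32.7 × 0.1547 = 5.058 kΩ.

R1 ≈ 5.06 kΩ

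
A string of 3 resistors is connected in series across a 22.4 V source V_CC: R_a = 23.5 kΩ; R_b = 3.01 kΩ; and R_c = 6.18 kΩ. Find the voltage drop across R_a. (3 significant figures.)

V ≈ 16.1 V

Series total: ΣR = 23.5 + 3.01 + 6.18 = 32.69 kΩ.
V = V_CC · R/ΣR = 22.4 × 0.7189 = 16.10 V.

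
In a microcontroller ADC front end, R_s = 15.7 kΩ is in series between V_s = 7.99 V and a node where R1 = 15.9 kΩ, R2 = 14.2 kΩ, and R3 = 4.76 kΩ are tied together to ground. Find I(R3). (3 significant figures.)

Combine the parallel branches: R_p = (1/15.9 + 1/14.2 + 1/4.76)⁻¹ = 2.912 kΩ.
Node voltage V_A = V_s · R_p/(R_s + R_p) = 7.99 × 0.1565 = 1.250 V.
I(R3) = V_A / R3 = 1.250/4.76 = 0.2626 mA.

I ≈ 0.263 mA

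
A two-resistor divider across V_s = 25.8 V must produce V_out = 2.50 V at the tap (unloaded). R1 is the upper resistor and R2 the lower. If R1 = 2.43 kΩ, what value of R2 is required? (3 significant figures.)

R2 ≈ 0.261 kΩ

Required fraction k = V_out/V_s = 0.09690.
R2 = R1 · 0.09690/(1 − 0.09690) = 0.2607 kΩ.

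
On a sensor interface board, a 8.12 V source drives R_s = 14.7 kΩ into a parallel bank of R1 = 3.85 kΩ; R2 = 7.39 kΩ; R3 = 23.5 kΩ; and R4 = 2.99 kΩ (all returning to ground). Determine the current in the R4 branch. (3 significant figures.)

Combine the parallel branches: R_p = (1/3.85 + 1/7.39 + 1/23.5 + 1/2.99)⁻¹ = 1.295 kΩ.
Node voltage V_A = V_in · R_p/(R_s + R_p) = 8.12 × 0.08098 = 0.6575 V.
I(R4) = V_A / R4 = 0.6575/2.99 = 0.2199 mA.

I ≈ 0.220 mA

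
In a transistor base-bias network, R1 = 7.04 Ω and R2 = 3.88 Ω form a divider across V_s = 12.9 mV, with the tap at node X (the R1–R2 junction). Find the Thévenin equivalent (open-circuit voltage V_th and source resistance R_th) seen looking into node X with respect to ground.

V_th ≈ 4.58 mV, R_th ≈ 2.50 Ω

V_th is the unloaded tap voltage: V_s · R2/(R1+R2) = 12.9 × 0.3553 = 4.584 mV.
Looking into X with the source shorted: R_th = R1·R2/(R1+R2) = 7.040 × 3.88/10.92 = 2.501 Ω.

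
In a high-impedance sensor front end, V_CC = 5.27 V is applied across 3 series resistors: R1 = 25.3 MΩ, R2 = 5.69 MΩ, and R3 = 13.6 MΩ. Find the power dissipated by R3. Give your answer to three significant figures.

P ≈ 0.190 µW

Series current I = V_CC/ΣR = 5.27/44.59 = 0.1182 µA.
V(R3) = I·R = 1.607 V; P = V·I = 1.607 × 0.1182 = 0.1900 µW.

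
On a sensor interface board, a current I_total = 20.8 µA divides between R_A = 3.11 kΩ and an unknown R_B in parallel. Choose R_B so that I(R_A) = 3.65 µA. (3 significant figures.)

R_B ≈ 0.662 kΩ

Two-branch current divider: I_A = I_total · R_B/(R_A + R_B).
With f = 0.1755, R_B = R_A · f/(1−f) = 3.11 × 0.2128 = 0.6619 kΩ.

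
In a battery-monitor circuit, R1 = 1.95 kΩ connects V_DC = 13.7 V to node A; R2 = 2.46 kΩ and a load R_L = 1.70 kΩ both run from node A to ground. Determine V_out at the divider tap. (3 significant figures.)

V_out ≈ 4.66 V

The load sits in parallel with R2, giving an effective lower resistance R2' = R2·R_L/(R2+R_L) = 1.005 kΩ.
Now apply the divider: V_out = 13.7 × 0.3402 = 4.660 V.
(Unloaded it would be 7.64 V; the load pulls it down.)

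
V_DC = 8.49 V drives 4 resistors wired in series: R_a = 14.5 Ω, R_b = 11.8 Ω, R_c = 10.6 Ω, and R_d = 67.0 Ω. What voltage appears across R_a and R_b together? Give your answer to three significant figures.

V ≈ 2.15 V

ΣR = 14.5 + 11.8 + 10.6 + 67.0 = 103.9 Ω.
R_{R_a..R_b} = 14.5 + 11.8 = 26.30 Ω.
V = V_DC · R/ΣR = 8.49 × 0.2531 = 2.149 V.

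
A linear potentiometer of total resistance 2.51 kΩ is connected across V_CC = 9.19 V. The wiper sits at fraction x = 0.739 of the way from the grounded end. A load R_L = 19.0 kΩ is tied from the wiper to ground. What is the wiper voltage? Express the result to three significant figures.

Lower segment x·R_p = 1.855 kΩ; upper segment (1−x)·R_p = 0.6551 kΩ.
(x·R_p) ‖ R_L = 1.690 kΩ.
Then V_out = V_CC · 1.690/(0.6551 + 1.690) = 6.623 V.

V_out ≈ 6.62 V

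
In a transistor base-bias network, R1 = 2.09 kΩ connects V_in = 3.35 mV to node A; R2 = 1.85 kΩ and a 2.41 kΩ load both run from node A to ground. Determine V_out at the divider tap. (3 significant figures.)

R2 ‖ R_L = (1.85 × 2.41)/(1.85 + 2.41) = 1.047 kΩ.
Voltage divider with the loaded lower leg: V_out = 3.35 × 1.047/(2.09 + 1.047) = 3.35 × 0.3337 = 1.118 mV.

V_out ≈ 1.12 mV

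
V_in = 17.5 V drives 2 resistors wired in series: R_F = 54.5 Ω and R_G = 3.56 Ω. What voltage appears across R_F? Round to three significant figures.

Series total: ΣR = 54.5 + 3.56 = 58.06 Ω.
Voltage divider: V = V_in · (54.50 / 58.06) = 17.5 × 0.9387 = 16.43 V.

V ≈ 16.4 V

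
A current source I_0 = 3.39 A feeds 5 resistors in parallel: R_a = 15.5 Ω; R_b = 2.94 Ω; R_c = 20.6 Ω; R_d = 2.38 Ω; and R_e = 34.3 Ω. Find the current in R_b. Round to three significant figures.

I ≈ 1.28 A

Total conductance ΣG = 1/15.5 + 1/2.94 + 1/20.6 + 1/2.38 + 1/34.3 = 0.9025 (units of 1/Ω).
By the current-divider rule, I = I_0 · G_k/ΣG = 3.39 × 0.3769 = 1.278 A.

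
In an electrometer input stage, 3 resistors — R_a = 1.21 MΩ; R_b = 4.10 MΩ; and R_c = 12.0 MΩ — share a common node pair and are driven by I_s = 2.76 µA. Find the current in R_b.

I ≈ 0.583 µA

ΣG = 1/1.21 + 1/4.10 + 1/12.0 = 1.154.
By the current-divider rule, I = I_s · G_k/ΣG = 2.76 × 0.2114 = 0.5835 µA.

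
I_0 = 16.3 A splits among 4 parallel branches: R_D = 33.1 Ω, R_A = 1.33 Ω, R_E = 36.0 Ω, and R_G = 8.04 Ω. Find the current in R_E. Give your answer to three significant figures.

ΣG = 1/33.1 + 1/1.33 + 1/36.0 + 1/8.04 = 0.9342.
R_E takes the fraction G_k/ΣG = 0.02778/0.9342 = 0.02973, so I = 16.3 × 0.02973 = 0.4846 A.

I ≈ 0.485 A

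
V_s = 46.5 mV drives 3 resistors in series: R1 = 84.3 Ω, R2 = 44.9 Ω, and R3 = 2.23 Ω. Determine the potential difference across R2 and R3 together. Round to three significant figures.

Total series resistance ΣR = 84.3 + 44.9 + 2.23 = 131.4 Ω.
R_{R2..R3} = 44.9 + 2.23 = 47.13 Ω.
Voltage divider: V = V_s · (47.13 / 131.4) = 46.5 × 0.3586 = 16.67 mV.

V ≈ 16.7 mV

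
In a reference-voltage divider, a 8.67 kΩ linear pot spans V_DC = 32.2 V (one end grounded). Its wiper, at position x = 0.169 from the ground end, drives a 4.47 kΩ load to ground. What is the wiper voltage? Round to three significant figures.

V_out ≈ 4.28 V

The pot divides into 7.205 kΩ above the wiper and 1.465 kΩ below.
Lower segment in parallel with the load: 1.465 ‖ 4.47 = 1.104 kΩ.
Then V_out = V_DC · 1.104/(7.205 + 1.104) = 4.277 V.
(Unloaded: V_out = x·V_DC = 5.44 V.)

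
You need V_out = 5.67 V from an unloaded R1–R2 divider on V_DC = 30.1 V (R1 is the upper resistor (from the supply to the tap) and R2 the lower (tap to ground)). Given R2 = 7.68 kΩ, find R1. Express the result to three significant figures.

Required fraction k = V_out/V_DC = 0.1884.
So R1 = R2 · (V_DC/V_out − 1) = 7.68 × (30.1/5.67 − 1) = 7.68 × 4.309 = 33.09 kΩ.

R1 ≈ 33.1 kΩ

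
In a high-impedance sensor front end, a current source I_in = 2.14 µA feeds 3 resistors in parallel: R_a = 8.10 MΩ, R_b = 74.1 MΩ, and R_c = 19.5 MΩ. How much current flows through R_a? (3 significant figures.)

I ≈ 1.40 µA

Total conductance ΣG = 1/8.10 + 1/74.1 + 1/19.5 = 0.1882 (units of 1/MΩ).
Current divider: I(R_a) = I_in · G_k/ΣG = 2.14 × (0.1235/0.1882) = 2.14 × 0.6559 = 1.404 µA.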